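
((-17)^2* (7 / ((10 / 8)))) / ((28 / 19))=1098.20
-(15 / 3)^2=-25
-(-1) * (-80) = -80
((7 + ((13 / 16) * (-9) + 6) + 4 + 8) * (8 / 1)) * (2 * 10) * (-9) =-25470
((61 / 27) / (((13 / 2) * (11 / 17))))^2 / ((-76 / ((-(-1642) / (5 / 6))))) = -7.48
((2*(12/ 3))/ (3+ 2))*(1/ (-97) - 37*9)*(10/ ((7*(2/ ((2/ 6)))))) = -258416/ 2037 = -126.86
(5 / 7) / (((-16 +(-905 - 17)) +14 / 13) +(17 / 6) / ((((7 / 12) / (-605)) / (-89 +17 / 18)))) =117 / 42231017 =0.00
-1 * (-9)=9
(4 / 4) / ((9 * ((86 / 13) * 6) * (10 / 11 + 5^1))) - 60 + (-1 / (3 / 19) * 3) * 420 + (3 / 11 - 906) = -2284917539 / 255420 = -8945.73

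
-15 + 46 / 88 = -637 / 44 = -14.48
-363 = -363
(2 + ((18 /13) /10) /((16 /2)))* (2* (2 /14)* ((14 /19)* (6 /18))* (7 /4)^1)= 7343 /29640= 0.25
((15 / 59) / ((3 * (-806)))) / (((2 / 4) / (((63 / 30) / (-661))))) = 21 / 31433194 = 0.00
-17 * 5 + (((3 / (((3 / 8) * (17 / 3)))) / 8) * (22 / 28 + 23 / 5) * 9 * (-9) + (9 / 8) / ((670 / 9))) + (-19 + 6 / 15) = -115174081 / 637840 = -180.57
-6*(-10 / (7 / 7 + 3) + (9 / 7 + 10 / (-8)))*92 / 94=4761 / 329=14.47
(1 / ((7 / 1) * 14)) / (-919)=-1 / 90062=-0.00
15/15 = 1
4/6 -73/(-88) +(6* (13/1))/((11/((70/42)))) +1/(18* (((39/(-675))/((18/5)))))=33815/3432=9.85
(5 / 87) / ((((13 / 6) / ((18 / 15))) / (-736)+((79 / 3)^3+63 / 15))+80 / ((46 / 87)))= 662400 / 212260765837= 0.00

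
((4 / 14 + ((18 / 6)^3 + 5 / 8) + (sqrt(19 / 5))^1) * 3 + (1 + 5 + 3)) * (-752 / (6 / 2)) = -162714 / 7 - 752 * sqrt(95) / 5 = -24710.78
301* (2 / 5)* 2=1204 / 5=240.80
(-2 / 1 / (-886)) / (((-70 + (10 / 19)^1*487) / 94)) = 893 / 784110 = 0.00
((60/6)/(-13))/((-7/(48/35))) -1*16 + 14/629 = -15.83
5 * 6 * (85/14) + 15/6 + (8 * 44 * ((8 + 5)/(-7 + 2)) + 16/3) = -152297/210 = -725.22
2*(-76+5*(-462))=-4772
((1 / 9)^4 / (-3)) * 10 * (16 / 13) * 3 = -160 / 85293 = -0.00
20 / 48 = 5 / 12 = 0.42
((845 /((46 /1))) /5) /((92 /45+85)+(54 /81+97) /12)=5070 /131353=0.04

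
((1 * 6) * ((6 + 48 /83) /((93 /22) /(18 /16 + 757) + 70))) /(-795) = -7285278 /10272593189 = -0.00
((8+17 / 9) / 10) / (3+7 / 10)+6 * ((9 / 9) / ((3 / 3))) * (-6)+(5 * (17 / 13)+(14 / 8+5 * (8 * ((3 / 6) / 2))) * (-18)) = -2083931 / 8658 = -240.69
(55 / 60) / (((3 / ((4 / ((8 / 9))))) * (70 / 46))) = 253 / 280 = 0.90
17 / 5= 3.40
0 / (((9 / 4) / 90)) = 0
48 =48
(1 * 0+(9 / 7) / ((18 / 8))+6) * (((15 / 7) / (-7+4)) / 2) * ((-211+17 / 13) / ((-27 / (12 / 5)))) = -250792 / 5733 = -43.75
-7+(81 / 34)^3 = 256313 / 39304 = 6.52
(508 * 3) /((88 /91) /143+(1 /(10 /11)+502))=18028920 /5951753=3.03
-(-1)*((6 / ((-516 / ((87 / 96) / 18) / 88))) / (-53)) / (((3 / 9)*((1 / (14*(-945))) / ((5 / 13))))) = -3516975 / 237016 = -14.84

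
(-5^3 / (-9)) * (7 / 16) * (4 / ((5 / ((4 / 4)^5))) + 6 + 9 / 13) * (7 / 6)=596575 / 11232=53.11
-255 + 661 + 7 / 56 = 3249 / 8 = 406.12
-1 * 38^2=-1444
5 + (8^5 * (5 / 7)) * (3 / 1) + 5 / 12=5898695 / 84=70222.56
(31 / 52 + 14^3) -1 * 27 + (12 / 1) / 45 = 2119933 / 780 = 2717.86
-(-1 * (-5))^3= -125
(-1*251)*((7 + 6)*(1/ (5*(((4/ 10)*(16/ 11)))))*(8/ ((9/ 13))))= -466609/ 36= -12961.36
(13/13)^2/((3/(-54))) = -18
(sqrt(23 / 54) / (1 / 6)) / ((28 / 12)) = sqrt(138) / 7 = 1.68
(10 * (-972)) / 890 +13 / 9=-7591 / 801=-9.48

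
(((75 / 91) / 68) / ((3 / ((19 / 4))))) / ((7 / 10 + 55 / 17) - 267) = -2375 / 32556888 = -0.00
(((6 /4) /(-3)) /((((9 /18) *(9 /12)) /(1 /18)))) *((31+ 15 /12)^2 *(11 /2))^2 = -1241024763 /512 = -2423876.49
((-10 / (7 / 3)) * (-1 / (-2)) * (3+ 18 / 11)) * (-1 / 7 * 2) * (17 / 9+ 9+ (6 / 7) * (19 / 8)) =36.69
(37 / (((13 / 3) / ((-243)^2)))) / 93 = 2184813 / 403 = 5421.37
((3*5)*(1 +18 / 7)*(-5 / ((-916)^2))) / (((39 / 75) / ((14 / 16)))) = -46875 / 87261824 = -0.00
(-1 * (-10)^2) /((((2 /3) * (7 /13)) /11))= -21450 /7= -3064.29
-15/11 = -1.36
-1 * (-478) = 478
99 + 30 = 129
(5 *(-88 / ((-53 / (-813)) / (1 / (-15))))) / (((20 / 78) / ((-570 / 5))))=-53014104 / 265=-200053.22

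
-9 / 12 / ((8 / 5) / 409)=-6135 / 32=-191.72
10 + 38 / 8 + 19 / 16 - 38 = -353 / 16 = -22.06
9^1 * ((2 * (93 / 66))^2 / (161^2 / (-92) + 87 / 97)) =-3355812 / 13185491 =-0.25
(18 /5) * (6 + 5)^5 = 2898918 /5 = 579783.60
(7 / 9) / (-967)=-7 / 8703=-0.00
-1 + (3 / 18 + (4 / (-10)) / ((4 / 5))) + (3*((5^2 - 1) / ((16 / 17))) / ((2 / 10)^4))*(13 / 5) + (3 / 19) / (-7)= 99200293 / 798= 124311.14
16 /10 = 8 /5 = 1.60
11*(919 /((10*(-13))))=-10109 /130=-77.76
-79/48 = -1.65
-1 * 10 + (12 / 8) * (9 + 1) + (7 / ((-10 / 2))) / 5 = 118 / 25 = 4.72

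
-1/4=-0.25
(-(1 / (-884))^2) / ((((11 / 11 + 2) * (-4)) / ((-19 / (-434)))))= 19 / 4069822848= 0.00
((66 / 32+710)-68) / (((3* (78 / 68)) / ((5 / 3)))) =97325 / 312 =311.94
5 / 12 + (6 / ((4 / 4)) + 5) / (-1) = -127 / 12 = -10.58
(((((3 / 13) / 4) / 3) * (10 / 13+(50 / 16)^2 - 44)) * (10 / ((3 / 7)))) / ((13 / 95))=-30859325 / 281216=-109.74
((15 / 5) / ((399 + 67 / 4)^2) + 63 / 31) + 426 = 36696336549 / 85732639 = 428.03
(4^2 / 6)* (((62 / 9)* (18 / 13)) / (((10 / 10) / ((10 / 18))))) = 4960 / 351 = 14.13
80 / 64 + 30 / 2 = 65 / 4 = 16.25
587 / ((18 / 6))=587 / 3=195.67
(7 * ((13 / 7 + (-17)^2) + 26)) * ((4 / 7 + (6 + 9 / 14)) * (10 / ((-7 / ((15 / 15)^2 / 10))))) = -112009 / 49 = -2285.90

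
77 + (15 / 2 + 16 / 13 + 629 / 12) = 21551 / 156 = 138.15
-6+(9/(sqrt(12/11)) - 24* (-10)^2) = -2406+3* sqrt(33)/2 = -2397.38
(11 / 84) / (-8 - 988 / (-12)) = 11 / 6244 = 0.00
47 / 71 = 0.66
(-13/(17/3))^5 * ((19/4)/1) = -1714259781/5679428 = -301.84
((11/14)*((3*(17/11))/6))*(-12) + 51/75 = -1156/175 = -6.61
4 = 4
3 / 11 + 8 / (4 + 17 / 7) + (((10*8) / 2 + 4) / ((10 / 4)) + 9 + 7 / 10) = 28529 / 990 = 28.82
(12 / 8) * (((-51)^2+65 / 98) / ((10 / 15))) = 2294667 / 392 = 5853.74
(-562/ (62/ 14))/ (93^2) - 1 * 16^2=-68642398/ 268119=-256.01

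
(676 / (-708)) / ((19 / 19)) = -169 / 177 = -0.95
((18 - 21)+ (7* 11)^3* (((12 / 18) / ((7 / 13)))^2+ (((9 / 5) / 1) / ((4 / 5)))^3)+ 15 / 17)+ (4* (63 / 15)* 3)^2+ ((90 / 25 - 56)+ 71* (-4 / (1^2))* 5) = 1444582442173 / 244800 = 5901072.07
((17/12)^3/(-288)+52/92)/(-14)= -6356633/160247808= -0.04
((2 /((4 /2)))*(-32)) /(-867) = 32 /867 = 0.04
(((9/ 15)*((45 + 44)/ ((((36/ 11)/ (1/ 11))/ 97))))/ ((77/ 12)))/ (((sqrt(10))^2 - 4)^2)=8633/ 13860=0.62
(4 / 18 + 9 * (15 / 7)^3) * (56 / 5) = 2192488 / 2205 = 994.33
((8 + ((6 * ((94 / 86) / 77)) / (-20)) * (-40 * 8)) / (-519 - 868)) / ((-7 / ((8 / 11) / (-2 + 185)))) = 248000 / 64710902487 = 0.00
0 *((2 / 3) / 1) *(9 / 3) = 0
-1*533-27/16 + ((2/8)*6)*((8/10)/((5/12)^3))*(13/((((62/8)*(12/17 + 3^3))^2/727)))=-125849607474707/236876890000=-531.29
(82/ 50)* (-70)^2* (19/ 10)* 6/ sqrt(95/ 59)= 24108* sqrt(5605)/ 25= 72195.31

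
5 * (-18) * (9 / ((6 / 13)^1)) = -1755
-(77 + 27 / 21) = -548 / 7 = -78.29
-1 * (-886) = 886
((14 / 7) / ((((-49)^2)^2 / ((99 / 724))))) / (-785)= -99 / 1638183500170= -0.00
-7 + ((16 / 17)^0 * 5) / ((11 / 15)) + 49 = 48.82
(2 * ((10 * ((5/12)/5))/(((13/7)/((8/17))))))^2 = 78400/439569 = 0.18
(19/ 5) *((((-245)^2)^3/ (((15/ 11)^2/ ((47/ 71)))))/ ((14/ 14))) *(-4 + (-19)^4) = 8120880901122274583375/ 213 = 38126201413719598982.98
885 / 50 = 17.70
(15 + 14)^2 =841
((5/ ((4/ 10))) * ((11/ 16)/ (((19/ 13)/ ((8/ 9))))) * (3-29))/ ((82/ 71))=-3299725/ 28044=-117.66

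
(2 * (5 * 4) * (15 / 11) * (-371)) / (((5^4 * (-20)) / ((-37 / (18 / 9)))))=-29.95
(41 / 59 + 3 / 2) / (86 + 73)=259 / 18762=0.01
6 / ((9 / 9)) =6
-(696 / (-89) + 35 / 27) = 15677 / 2403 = 6.52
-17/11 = -1.55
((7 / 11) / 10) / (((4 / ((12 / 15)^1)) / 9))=63 / 550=0.11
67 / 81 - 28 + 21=-500 / 81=-6.17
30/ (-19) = -30/ 19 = -1.58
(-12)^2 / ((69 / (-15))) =-720 / 23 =-31.30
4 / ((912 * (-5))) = -1 / 1140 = -0.00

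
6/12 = 1/2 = 0.50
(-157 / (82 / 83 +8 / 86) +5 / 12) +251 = 819265 / 7716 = 106.18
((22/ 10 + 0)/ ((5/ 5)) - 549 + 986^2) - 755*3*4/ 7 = 33962422/ 35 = 970354.91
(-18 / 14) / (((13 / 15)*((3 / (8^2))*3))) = -960 / 91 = -10.55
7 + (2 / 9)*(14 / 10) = 329 / 45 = 7.31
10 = 10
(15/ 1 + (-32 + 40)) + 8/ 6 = 73/ 3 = 24.33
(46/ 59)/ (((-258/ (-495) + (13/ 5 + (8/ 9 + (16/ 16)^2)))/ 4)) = 2277/ 3658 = 0.62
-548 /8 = -137 /2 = -68.50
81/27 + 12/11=45/11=4.09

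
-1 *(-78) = 78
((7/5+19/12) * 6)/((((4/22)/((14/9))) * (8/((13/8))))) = 179179/5760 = 31.11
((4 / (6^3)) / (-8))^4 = 1 / 34828517376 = 0.00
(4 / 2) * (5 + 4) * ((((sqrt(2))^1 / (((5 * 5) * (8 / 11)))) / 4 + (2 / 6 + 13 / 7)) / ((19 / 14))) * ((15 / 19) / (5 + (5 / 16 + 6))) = 4158 * sqrt(2) / 326705 + 132480 / 65341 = 2.05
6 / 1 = 6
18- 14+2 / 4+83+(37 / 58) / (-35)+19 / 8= 729637 / 8120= 89.86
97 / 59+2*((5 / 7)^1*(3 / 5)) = 1033 / 413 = 2.50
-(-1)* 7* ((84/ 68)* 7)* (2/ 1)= 2058/ 17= 121.06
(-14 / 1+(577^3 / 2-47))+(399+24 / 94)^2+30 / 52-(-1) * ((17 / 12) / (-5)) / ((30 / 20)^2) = 372983968750921 / 3876795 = 96209360.76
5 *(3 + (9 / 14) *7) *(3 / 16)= 225 / 32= 7.03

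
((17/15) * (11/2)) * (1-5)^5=-95744/15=-6382.93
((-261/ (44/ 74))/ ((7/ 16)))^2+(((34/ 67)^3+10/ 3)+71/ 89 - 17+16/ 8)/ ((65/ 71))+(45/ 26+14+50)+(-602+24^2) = 1006688.41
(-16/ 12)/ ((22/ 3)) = -2/ 11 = -0.18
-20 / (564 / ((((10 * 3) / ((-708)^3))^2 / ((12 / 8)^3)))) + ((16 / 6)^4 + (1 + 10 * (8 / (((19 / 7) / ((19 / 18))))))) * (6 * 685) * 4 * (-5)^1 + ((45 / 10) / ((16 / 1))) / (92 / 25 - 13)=-2636410033263919280071830625 / 387923291625587142528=-6796214.84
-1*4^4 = -256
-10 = -10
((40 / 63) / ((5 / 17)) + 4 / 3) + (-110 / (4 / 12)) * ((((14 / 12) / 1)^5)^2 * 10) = -543641682485 / 35271936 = -15412.87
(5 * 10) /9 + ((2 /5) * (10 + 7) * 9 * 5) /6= 56.56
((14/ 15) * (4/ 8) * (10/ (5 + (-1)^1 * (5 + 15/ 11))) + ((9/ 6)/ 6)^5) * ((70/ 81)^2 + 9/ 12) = -6193004233/ 1209323520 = -5.12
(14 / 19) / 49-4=-530 / 133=-3.98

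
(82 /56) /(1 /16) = 164 /7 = 23.43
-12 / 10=-6 / 5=-1.20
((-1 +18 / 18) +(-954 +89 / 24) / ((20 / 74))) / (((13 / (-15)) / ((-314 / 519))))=-132485863 / 53976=-2454.53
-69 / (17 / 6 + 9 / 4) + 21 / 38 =-30183 / 2318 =-13.02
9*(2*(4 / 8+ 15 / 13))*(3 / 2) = 1161 / 26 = 44.65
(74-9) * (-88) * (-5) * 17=486200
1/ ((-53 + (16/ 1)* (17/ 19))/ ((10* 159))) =-2014/ 49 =-41.10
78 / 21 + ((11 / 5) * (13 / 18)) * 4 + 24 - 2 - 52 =-6278 / 315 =-19.93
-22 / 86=-11 / 43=-0.26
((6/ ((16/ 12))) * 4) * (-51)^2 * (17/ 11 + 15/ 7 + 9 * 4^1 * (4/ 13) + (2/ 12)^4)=5536049609/ 8008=691314.89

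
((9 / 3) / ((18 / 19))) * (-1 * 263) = -4997 / 6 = -832.83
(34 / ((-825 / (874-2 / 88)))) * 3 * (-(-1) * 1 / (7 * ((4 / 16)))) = -261494 / 4235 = -61.75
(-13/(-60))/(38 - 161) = -13/7380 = -0.00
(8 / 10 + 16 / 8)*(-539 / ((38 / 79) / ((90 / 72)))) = -298067 / 76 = -3921.93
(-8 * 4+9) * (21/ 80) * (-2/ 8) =483/ 320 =1.51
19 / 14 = 1.36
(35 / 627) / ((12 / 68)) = 595 / 1881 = 0.32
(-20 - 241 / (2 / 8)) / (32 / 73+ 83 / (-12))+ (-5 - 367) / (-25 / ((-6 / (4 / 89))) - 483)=111682883124 / 731569925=152.66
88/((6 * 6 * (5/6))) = 44/15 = 2.93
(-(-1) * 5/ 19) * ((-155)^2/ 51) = 120125/ 969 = 123.97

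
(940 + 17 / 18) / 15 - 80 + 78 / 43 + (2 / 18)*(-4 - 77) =-283939 / 11610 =-24.46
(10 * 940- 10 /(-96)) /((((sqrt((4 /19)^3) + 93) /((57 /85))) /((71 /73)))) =77653243474683 /1177925966512- 2312967071 * sqrt(19) /147240745814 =65.86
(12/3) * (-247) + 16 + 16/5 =-4844/5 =-968.80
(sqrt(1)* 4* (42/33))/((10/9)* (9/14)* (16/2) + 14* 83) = 196/44957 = 0.00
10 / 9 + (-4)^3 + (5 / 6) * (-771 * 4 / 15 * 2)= -3650 / 9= -405.56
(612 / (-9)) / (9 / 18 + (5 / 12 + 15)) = -4.27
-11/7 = -1.57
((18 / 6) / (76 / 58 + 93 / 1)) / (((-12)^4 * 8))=29 / 151234560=0.00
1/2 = 0.50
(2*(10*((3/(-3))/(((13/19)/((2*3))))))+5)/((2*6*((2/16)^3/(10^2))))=-28352000/39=-726974.36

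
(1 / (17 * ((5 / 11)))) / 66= 1 / 510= 0.00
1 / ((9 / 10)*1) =10 / 9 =1.11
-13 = -13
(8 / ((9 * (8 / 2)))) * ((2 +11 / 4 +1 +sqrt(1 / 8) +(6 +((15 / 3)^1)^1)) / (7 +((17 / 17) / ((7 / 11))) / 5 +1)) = 35 * sqrt(2) / 5238 +2345 / 5238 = 0.46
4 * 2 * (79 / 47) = 632 / 47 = 13.45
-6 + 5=-1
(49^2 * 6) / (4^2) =7203 / 8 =900.38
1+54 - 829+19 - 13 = -768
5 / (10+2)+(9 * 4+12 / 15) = 2233 / 60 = 37.22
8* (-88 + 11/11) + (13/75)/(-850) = -44370013/63750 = -696.00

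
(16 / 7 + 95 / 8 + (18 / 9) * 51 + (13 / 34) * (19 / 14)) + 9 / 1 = 119647 / 952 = 125.68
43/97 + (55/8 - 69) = -47865/776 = -61.68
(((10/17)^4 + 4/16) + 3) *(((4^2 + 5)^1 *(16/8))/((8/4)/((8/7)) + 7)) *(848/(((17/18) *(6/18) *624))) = 6443924652/92290705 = 69.82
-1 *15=-15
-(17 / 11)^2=-289 / 121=-2.39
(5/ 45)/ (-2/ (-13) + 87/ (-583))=7579/ 315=24.06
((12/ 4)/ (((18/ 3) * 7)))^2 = 1/ 196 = 0.01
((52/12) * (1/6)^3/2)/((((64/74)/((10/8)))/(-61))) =-146705/165888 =-0.88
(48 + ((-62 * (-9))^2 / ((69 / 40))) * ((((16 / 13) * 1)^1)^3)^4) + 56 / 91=1168575046157310318952 / 535855957817063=2180763.37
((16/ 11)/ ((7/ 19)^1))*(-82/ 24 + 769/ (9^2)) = 13604/ 567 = 23.99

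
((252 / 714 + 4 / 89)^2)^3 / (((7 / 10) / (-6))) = -407973691255845120 / 11995920202280213809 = -0.03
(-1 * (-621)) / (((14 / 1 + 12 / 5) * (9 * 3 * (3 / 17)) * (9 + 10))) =1955 / 4674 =0.42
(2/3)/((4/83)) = 83/6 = 13.83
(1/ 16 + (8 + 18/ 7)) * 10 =5955/ 56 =106.34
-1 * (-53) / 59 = 53 / 59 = 0.90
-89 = -89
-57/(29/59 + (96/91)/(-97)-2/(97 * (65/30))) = -29685201/245363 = -120.98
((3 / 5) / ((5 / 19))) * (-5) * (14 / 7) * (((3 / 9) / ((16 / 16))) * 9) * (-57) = 3898.80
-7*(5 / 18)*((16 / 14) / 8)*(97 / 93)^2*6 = -47045 / 25947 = -1.81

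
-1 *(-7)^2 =-49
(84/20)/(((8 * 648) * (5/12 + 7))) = 7/64080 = 0.00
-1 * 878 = -878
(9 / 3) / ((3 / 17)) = 17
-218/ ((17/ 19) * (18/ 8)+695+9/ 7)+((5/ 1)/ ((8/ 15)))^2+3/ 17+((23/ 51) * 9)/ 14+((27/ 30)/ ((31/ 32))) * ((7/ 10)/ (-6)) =38563857771139/ 438542417600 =87.94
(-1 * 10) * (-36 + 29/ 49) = 17350/ 49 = 354.08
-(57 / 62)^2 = -0.85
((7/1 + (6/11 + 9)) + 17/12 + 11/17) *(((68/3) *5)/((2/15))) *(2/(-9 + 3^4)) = 1043975/2376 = 439.38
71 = 71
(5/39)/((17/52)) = 20/51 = 0.39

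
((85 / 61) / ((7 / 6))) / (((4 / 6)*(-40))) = -153 / 3416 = -0.04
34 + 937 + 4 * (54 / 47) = 45853 / 47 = 975.60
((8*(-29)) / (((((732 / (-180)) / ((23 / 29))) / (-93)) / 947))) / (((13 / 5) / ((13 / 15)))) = -1328283.93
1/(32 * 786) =0.00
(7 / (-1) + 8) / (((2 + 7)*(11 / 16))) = 16 / 99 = 0.16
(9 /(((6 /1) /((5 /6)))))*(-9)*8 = -90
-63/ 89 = -0.71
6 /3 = 2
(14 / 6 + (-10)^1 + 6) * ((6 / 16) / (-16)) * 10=25 / 64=0.39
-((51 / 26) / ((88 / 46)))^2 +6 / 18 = -2819051 / 3926208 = -0.72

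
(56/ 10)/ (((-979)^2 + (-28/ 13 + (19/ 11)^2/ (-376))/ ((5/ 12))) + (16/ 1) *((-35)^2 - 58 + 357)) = 0.00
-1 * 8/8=-1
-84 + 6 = -78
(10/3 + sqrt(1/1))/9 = 13/27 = 0.48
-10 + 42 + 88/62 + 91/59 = 63945/1829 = 34.96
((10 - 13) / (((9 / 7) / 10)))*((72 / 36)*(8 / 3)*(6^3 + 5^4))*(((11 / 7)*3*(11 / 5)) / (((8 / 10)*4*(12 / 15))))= -2544025 / 6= -424004.17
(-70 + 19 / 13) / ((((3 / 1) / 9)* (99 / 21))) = -567 / 13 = -43.62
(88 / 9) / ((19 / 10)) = 880 / 171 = 5.15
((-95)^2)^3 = 735091890625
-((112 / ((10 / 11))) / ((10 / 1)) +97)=-2733 / 25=-109.32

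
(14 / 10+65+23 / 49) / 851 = 16383 / 208495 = 0.08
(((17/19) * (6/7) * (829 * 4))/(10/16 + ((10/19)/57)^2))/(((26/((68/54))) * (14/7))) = 52585154528/533737295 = 98.52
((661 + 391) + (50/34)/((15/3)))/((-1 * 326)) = -17889/5542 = -3.23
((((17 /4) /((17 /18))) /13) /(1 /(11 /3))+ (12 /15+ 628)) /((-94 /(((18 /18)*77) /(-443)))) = 6306993 /5413460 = 1.17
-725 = -725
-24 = -24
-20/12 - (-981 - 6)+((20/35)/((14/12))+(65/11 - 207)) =1268912/1617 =784.73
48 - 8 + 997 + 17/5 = 5202/5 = 1040.40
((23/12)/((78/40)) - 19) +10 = -938/117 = -8.02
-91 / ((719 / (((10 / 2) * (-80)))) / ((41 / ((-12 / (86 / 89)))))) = -32086600 / 191973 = -167.14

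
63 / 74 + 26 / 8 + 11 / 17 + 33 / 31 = 453385 / 77996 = 5.81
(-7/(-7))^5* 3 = 3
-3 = -3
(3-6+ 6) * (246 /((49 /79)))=58302 /49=1189.84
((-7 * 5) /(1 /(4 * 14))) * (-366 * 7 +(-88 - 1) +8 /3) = 15572200 /3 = 5190733.33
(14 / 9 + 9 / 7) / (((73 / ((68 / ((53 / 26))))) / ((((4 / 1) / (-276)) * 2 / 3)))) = -0.01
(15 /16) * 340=1275 /4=318.75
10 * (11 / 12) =55 / 6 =9.17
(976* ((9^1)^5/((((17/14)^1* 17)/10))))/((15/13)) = 24196059.90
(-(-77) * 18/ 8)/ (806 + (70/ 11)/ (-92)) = 175329/ 815602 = 0.21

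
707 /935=0.76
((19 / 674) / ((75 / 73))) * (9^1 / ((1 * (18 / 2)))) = 1387 / 50550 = 0.03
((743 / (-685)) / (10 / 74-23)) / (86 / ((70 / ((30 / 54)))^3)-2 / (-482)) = 368143142346 / 32534689445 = 11.32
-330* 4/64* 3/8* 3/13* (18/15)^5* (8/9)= -32076/8125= -3.95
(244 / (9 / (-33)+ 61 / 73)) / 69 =48983 / 7797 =6.28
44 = 44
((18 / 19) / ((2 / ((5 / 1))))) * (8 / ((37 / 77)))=27720 / 703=39.43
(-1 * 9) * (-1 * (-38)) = -342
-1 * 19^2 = -361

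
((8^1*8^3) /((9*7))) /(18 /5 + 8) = 10240 /1827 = 5.60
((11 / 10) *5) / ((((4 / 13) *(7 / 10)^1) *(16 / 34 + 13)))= 12155 / 6412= 1.90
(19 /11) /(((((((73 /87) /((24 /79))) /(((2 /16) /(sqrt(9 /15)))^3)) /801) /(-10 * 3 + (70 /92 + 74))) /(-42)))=-95417879445 * sqrt(15) /93379264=-3957.54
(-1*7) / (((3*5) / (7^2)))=-343 / 15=-22.87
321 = 321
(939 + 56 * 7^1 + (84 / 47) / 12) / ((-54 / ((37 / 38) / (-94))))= 578717 / 2266434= 0.26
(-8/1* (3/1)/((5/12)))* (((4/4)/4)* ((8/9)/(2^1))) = -32/5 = -6.40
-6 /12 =-1 /2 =-0.50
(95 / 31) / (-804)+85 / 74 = 1055755 / 922188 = 1.14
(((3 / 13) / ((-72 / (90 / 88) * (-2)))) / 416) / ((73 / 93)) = 1395 / 277927936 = 0.00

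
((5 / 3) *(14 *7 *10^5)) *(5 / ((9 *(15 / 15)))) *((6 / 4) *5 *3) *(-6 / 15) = -245000000 / 3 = -81666666.67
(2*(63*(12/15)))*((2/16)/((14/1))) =0.90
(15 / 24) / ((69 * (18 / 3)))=5 / 3312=0.00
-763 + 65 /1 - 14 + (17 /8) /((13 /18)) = -36871 /52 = -709.06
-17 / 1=-17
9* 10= 90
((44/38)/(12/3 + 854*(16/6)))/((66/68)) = 17/32509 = 0.00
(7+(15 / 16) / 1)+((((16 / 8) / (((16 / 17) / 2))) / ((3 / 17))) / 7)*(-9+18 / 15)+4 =-8343 / 560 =-14.90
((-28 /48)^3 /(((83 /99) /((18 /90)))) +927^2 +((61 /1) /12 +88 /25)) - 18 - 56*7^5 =-32617981697 /398400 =-81872.44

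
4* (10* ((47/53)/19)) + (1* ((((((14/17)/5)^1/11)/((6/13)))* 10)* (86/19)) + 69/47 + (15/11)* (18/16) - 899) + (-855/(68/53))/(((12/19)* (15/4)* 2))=-27436965203/26551569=-1033.35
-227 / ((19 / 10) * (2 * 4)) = -1135 / 76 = -14.93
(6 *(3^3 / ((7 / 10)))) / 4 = 405 / 7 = 57.86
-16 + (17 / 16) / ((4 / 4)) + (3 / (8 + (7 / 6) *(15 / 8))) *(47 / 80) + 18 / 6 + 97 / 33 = -3797617 / 430320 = -8.83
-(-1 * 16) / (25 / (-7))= -4.48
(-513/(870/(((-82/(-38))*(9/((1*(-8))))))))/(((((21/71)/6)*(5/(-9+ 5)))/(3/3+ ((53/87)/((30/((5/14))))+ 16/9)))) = -64.70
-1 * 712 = -712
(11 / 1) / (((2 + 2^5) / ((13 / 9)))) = 143 / 306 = 0.47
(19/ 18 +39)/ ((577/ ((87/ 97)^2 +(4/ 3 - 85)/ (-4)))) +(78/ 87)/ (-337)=17250550855483/ 11460430495224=1.51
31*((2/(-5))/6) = -31/15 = -2.07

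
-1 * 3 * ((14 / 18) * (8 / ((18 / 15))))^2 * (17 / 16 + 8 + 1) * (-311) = 61336975 / 243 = 252415.53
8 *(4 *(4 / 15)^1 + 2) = 368 / 15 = 24.53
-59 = -59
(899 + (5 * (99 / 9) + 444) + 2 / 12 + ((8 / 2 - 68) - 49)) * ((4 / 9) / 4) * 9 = 7711 / 6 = 1285.17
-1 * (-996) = 996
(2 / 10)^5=1 / 3125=0.00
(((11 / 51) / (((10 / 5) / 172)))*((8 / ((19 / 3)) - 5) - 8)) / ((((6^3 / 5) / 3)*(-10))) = 1.51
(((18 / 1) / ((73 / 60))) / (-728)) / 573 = -45 / 1268813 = -0.00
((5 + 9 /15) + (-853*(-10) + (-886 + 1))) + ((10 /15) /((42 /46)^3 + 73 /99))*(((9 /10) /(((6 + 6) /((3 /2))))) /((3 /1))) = 552383705253 /72201200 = 7650.62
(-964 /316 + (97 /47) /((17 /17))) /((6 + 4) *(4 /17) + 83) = -62288 /5387563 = -0.01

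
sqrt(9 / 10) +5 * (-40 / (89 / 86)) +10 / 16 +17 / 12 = -408439 / 2136 +3 * sqrt(10) / 10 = -190.27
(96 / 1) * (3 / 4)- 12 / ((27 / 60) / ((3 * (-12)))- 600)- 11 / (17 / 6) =55601478 / 816017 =68.14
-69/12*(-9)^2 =-1863/4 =-465.75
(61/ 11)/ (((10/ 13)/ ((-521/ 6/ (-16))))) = 413153/ 10560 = 39.12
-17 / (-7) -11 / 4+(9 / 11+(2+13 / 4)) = 885 / 154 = 5.75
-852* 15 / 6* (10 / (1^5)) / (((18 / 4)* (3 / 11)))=-156200 / 9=-17355.56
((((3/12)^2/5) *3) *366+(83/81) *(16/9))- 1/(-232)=6575267/422820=15.55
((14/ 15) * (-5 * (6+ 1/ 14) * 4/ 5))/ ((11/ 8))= -544/ 33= -16.48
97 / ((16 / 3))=291 / 16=18.19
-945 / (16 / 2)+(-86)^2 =7277.88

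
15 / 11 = 1.36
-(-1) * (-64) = -64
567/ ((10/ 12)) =3402/ 5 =680.40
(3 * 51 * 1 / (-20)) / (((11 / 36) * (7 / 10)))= -2754 / 77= -35.77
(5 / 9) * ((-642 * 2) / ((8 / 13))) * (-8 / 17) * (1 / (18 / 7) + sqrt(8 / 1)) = 97370 / 459 + 55640 * sqrt(2) / 51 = 1755.01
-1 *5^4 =-625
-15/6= -5/2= -2.50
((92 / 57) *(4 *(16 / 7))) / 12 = 1.23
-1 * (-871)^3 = 660776311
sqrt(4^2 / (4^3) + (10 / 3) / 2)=1.38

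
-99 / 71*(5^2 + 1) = -2574 / 71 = -36.25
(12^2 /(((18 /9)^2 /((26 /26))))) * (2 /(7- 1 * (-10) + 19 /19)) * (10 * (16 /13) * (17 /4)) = 209.23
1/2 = 0.50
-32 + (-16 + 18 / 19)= -894 / 19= -47.05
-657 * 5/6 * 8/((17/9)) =-2318.82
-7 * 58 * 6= -2436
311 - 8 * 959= -7361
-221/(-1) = 221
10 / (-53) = -10 / 53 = -0.19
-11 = -11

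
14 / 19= 0.74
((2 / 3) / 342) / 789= 1 / 404757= 0.00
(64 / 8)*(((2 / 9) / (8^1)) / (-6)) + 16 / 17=415 / 459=0.90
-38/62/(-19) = 1/31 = 0.03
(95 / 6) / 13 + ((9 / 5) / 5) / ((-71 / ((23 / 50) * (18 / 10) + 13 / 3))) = 10312609 / 8653125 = 1.19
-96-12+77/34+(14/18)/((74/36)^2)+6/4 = -2421584/23273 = -104.05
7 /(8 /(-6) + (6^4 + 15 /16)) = 336 /62189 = 0.01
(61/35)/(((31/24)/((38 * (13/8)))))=90402/1085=83.32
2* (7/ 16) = 7/ 8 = 0.88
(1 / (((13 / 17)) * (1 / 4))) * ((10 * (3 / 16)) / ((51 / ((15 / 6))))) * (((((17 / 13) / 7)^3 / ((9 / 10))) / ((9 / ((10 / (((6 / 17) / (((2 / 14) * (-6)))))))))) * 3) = -52200625 / 1851523947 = -0.03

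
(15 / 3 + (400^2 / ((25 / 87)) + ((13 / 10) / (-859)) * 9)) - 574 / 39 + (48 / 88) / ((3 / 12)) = 2051841426337 / 3685110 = 556792.45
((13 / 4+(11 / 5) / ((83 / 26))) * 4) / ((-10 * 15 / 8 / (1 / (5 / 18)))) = -156936 / 51875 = -3.03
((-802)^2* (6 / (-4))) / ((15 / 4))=-1286408 / 5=-257281.60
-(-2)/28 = 1/14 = 0.07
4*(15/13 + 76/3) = 4132/39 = 105.95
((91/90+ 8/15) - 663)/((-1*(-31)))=-21.34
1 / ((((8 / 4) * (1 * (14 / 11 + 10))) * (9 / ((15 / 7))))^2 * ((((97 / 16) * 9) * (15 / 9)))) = 605 / 493304364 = 0.00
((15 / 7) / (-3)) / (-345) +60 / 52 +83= 528415 / 6279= 84.16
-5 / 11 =-0.45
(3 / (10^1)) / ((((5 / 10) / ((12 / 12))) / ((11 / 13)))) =33 / 65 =0.51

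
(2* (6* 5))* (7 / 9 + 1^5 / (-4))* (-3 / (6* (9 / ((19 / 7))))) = -1805 / 378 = -4.78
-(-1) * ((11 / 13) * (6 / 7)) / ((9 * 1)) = 0.08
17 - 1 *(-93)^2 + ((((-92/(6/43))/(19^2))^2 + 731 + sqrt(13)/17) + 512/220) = -509319462983/64508895 + sqrt(13)/17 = -7895.12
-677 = -677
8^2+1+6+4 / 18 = 641 / 9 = 71.22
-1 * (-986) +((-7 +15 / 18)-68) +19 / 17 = 93121 / 102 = 912.95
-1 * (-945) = 945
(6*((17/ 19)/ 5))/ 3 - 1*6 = -536/ 95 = -5.64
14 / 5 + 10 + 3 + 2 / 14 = 558 / 35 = 15.94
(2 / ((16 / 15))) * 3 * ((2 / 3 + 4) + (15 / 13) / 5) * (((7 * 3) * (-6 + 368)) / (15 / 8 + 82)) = 21779730 / 8723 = 2496.82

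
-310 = -310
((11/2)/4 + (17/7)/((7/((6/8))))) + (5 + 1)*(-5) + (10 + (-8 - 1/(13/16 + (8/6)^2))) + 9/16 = -7658313/292432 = -26.19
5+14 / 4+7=31 / 2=15.50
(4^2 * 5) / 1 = 80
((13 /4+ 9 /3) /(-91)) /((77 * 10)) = -5 /56056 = -0.00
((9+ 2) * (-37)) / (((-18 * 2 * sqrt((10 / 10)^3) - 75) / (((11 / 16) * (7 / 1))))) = 847 / 48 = 17.65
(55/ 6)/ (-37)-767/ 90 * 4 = -34.34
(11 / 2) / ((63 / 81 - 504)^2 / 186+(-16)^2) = 82863 / 24368737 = 0.00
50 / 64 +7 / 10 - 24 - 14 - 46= -13203 / 160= -82.52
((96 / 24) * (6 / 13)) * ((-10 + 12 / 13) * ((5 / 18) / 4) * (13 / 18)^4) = -49855 / 157464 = -0.32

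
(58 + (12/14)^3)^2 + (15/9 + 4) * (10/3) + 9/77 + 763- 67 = 48364649593/11647251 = 4152.45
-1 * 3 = -3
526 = 526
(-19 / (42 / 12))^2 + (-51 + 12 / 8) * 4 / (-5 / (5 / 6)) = 3061 / 49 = 62.47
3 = 3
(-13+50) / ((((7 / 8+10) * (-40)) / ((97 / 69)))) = -0.12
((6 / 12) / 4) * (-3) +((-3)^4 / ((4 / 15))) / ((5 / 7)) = 3399 / 8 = 424.88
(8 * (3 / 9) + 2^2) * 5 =33.33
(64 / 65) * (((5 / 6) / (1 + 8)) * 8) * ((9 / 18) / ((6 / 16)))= 1024 / 1053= 0.97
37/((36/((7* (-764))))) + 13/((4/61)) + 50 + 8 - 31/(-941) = -177519475/33876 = -5240.27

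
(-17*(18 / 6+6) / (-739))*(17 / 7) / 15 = 867 / 25865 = 0.03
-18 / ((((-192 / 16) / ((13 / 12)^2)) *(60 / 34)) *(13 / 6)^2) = 17 / 80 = 0.21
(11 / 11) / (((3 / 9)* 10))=3 / 10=0.30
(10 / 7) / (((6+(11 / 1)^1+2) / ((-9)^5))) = -4439.77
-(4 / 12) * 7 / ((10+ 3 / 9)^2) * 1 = -21 / 961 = -0.02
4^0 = 1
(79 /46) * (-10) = -395 /23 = -17.17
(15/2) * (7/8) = 6.56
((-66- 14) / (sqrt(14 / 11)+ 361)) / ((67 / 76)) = -24143680 / 96045639+ 6080 * sqrt(154) / 96045639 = -0.25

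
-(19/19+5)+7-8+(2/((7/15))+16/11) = -97/77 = -1.26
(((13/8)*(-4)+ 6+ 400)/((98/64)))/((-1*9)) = -12784/441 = -28.99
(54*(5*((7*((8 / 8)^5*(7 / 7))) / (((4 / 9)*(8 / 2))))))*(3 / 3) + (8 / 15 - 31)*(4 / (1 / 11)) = -33289 / 120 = -277.41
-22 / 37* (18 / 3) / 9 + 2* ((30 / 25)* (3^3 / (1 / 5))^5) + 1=11945465077567 / 111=107616802500.60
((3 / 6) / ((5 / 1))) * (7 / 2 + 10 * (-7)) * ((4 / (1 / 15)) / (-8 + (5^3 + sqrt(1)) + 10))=-399 / 128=-3.12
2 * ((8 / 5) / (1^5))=16 / 5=3.20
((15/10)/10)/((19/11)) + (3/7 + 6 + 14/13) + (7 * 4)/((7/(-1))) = 124223/34580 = 3.59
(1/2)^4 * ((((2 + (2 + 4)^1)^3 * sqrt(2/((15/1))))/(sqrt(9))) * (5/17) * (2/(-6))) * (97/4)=-776 * sqrt(30)/459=-9.26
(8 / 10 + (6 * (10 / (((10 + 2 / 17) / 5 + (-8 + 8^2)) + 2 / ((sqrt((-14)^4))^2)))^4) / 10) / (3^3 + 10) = 322381176315159026850094125493444 / 14900270304321848844347061304071785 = 0.02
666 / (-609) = -222 / 203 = -1.09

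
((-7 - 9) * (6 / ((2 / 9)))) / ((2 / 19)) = -4104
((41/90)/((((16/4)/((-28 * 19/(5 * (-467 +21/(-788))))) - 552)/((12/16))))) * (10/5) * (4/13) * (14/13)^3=-11790869216/23996262309045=-0.00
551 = 551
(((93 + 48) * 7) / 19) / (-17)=-987 / 323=-3.06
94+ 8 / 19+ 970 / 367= 676828 / 6973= 97.06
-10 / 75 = -2 / 15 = -0.13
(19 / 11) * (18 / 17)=342 / 187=1.83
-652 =-652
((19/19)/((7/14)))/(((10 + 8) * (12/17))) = 17/108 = 0.16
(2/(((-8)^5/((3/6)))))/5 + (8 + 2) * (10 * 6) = 98303999/163840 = 600.00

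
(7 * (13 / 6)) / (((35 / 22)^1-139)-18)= -77 / 789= -0.10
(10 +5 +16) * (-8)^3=-15872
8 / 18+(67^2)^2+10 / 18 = 20151122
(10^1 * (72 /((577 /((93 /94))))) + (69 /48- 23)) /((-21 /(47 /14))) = 2940125 /904736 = 3.25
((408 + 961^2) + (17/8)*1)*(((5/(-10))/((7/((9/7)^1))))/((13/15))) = -97904.79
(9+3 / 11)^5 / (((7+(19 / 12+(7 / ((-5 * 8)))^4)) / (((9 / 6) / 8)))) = 15898763566080000 / 10617641970353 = 1497.39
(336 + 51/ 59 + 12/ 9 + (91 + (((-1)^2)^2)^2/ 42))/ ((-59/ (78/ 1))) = -13826943/ 24367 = -567.45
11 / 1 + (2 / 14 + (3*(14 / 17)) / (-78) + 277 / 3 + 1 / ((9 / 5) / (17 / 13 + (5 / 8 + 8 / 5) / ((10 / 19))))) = 118645817 / 1113840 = 106.52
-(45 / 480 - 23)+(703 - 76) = 20797 / 32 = 649.91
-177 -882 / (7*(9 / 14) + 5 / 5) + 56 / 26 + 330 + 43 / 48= -29611 / 6864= -4.31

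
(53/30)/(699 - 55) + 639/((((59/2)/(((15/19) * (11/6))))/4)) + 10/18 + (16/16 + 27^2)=55614698039/64973160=855.96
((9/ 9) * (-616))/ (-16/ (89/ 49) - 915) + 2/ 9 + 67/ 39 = 25078121/ 9619623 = 2.61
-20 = -20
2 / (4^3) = 1 / 32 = 0.03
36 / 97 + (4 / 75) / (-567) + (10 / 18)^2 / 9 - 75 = -923092214 / 12374775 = -74.59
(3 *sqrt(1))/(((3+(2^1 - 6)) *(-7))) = 3/7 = 0.43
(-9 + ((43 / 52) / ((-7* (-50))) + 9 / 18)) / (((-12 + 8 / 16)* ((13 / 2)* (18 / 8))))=0.05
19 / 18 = 1.06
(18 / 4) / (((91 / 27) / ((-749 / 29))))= -26001 / 754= -34.48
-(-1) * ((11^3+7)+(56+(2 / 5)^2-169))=30629 / 25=1225.16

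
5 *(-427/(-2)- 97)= 1165/2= 582.50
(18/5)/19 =18/95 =0.19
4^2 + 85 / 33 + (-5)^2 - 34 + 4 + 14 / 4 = 1127 / 66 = 17.08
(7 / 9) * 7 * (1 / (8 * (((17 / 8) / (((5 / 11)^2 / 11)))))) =1225 / 203643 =0.01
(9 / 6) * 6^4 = 1944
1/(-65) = -1/65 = -0.02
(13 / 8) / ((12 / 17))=221 / 96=2.30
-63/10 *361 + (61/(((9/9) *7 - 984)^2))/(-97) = -2105758746169/925893130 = -2274.30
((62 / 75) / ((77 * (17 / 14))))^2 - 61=-11998722749 / 196700625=-61.00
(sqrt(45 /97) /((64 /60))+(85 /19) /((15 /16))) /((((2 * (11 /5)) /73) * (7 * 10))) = 3285 * sqrt(485) /478016+4964 /4389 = 1.28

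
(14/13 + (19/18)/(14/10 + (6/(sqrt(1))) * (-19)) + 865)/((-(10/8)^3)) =-3651119072/8233875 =-443.43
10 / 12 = 5 / 6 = 0.83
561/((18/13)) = 2431/6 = 405.17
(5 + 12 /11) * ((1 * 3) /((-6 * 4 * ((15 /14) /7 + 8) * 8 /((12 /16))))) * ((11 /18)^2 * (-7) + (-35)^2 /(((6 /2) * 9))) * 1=-45479399 /121499136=-0.37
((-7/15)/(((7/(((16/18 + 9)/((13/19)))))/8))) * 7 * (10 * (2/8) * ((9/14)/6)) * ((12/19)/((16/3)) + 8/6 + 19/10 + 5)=-847369/7020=-120.71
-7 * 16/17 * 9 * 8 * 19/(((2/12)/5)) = -4596480/17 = -270381.18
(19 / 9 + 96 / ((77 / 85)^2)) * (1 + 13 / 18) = 197006581 / 960498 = 205.11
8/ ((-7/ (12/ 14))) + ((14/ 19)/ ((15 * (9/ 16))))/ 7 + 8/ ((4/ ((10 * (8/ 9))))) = 2112848/ 125685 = 16.81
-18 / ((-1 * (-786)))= -0.02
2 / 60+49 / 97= 1567 / 2910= 0.54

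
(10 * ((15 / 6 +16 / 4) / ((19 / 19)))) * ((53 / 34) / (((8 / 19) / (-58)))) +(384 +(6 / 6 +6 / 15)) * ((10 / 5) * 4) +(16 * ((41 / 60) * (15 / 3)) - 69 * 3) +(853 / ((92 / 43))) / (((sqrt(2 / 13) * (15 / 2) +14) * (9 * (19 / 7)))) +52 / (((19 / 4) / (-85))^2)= 1392601899787937 / 247516747560 - 1283765 * sqrt(26) / 25543524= 5626.04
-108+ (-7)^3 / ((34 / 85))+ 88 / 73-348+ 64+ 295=-139181 / 146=-953.29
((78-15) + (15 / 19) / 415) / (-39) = -33118 / 20501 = -1.62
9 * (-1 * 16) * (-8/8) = 144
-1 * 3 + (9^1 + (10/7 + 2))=66/7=9.43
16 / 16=1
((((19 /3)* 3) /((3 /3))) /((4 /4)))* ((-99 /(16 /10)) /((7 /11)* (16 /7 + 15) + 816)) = -9405 /6616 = -1.42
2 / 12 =1 / 6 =0.17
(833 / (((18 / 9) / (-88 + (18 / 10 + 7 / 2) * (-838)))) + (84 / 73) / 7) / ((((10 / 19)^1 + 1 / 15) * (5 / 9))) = -706473488439 / 123370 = -5726460.96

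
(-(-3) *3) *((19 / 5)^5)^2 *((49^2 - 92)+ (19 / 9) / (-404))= 10294679484539916901 / 789062500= 13046722515.06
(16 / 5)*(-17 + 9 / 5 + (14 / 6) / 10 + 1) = -3352 / 75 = -44.69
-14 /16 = -7 /8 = -0.88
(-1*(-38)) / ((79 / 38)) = 1444 / 79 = 18.28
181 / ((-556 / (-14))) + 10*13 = 37407 / 278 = 134.56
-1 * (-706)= 706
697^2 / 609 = 485809 / 609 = 797.72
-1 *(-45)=45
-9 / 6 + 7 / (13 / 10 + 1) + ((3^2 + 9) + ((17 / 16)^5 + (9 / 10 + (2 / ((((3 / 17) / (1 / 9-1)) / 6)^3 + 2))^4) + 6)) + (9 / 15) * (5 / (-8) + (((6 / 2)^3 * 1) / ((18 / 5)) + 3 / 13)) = 27195915271696023758605831697360288537659 / 822595760388843072654448626779741487104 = 33.06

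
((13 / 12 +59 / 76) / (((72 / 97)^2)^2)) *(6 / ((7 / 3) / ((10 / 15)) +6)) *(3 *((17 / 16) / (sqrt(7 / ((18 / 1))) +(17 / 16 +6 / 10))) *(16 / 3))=398824410905 / 8662082976 - 1994122054525 *sqrt(14) / 432021388428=28.77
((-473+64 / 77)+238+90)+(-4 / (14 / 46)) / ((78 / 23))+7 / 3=-62510 / 429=-145.71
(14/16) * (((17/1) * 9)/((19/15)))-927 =-124839/152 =-821.31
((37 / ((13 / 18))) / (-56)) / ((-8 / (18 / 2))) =2997 / 2912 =1.03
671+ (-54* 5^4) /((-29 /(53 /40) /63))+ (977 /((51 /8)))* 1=579601667 /5916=97971.88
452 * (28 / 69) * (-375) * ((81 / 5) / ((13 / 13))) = -25628400 / 23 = -1114278.26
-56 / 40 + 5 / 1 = 18 / 5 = 3.60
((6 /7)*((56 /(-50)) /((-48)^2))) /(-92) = 1 /220800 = 0.00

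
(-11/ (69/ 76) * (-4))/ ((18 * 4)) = 418/ 621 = 0.67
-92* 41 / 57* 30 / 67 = -29.63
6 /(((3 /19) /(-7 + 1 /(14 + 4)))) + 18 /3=-2321 /9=-257.89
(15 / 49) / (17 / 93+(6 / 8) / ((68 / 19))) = 75888 / 97265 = 0.78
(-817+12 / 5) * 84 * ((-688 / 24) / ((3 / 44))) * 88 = 37975739648 / 15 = 2531715976.53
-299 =-299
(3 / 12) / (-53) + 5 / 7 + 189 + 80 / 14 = 290009 / 1484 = 195.42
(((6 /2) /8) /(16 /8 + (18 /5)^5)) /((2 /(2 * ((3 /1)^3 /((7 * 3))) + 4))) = 215625 /106165808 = 0.00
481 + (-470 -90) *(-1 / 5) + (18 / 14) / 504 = 232457 / 392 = 593.00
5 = 5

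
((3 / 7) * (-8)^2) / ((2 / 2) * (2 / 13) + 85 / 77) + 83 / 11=29.35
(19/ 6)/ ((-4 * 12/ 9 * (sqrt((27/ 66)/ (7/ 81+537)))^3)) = -2273084 * sqrt(59818)/ 19683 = -28244.91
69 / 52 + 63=3345 / 52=64.33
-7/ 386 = -0.02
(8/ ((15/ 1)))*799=6392/ 15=426.13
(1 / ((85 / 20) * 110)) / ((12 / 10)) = 1 / 561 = 0.00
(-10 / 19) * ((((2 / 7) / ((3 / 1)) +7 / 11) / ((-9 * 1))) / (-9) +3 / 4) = -0.40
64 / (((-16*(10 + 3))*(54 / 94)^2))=-8836 / 9477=-0.93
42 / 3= 14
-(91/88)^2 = -8281/7744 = -1.07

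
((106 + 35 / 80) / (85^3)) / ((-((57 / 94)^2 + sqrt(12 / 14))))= 28519168587 / 323076725649500 - 8310096743 * sqrt(42) / 242307544237125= -0.00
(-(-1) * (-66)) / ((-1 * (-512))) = -0.13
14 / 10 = 7 / 5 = 1.40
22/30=11/15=0.73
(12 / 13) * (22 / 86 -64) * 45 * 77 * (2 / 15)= -15196104 / 559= -27184.44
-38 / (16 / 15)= -35.62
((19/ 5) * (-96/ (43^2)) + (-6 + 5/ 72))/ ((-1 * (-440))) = -370813/ 26625600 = -0.01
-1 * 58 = -58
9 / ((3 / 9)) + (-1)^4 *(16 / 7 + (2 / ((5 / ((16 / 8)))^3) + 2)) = 31.41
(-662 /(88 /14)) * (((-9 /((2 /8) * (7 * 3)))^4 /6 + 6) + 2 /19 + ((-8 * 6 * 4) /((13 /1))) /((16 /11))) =256089404 /931931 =274.79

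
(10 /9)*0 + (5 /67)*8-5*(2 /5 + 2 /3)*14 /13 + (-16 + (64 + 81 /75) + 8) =3392551 /65325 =51.93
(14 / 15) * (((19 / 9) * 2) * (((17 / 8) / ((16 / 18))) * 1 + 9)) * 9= 32319 / 80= 403.99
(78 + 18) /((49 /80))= 7680 /49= 156.73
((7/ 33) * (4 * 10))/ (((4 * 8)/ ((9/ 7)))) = 15/ 44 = 0.34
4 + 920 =924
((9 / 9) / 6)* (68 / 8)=17 / 12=1.42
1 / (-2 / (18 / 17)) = -9 / 17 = -0.53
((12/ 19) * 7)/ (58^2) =21/ 15979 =0.00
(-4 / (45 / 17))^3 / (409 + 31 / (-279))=-9826 / 1164375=-0.01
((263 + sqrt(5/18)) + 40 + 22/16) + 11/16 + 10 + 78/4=sqrt(10)/6 + 5353/16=335.09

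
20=20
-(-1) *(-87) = -87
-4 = -4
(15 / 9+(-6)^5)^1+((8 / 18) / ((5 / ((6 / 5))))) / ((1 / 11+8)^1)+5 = -51860212 / 6675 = -7769.32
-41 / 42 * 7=-41 / 6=-6.83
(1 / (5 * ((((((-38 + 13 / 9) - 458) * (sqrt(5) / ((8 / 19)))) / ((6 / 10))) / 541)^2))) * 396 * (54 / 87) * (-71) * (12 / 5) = -82929551819913216 / 648142365840625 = -127.95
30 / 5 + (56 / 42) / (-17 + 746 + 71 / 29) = 95483 / 15909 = 6.00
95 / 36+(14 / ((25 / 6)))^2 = 313391 / 22500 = 13.93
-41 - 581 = -622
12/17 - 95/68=-47/68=-0.69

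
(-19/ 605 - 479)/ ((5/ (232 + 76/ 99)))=-6678473816/ 299475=-22300.61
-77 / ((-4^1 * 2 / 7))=539 / 8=67.38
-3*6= -18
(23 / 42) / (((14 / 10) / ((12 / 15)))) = 46 / 147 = 0.31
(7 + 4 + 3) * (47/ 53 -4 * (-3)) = 9562/ 53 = 180.42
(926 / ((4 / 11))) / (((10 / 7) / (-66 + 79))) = 463463 / 20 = 23173.15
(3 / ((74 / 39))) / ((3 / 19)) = 741 / 74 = 10.01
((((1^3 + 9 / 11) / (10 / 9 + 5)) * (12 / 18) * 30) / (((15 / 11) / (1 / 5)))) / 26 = 24 / 715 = 0.03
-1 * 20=-20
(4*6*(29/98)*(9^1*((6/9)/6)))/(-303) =-116/4949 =-0.02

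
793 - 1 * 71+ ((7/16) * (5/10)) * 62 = 11769/16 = 735.56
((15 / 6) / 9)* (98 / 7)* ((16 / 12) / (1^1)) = 140 / 27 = 5.19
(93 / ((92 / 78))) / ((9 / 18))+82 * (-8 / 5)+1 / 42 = 128089 / 4830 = 26.52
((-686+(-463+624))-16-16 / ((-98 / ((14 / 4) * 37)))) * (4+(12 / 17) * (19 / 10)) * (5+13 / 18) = -28361153 / 1785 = -15888.60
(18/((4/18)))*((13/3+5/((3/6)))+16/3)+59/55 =87674/55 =1594.07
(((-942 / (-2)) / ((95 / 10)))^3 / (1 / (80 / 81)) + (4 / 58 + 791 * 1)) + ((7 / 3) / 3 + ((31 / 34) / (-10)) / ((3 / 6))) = 36871789436791 / 304333830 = 121155.74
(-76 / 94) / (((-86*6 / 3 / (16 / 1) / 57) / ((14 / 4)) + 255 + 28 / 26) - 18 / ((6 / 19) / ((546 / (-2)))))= -394212 / 7712032459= -0.00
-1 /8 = -0.12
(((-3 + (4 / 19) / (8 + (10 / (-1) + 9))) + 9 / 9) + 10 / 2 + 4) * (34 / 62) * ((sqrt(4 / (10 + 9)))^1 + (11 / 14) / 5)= 34969 / 57722 + 31790 * sqrt(19) / 78337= 2.37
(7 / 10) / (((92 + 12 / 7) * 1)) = 49 / 6560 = 0.01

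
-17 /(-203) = 17 /203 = 0.08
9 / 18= 1 / 2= 0.50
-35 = -35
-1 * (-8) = 8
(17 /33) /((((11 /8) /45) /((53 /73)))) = 12.24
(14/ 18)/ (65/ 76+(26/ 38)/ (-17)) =9044/ 9477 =0.95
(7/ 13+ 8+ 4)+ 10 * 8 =1203/ 13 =92.54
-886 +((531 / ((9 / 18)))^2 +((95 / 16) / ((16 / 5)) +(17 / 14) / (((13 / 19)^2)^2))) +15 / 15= 57679618734029 / 51181312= 1126966.40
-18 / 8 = -9 / 4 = -2.25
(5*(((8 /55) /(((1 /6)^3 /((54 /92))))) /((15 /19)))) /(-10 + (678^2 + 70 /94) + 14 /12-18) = 41663808 /163973766715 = 0.00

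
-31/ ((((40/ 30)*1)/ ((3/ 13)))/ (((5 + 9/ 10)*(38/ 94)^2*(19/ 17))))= -112905999/ 19527560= -5.78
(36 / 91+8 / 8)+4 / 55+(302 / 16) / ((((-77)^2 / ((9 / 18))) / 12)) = 2292937 / 1541540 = 1.49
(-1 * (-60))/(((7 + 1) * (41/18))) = 135/41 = 3.29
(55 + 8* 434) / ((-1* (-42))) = 3527 / 42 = 83.98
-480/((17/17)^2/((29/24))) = -580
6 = 6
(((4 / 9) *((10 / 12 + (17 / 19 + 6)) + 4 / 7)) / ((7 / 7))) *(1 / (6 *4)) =6623 / 43092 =0.15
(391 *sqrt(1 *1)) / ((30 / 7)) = 2737 / 30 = 91.23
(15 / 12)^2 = 25 / 16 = 1.56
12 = 12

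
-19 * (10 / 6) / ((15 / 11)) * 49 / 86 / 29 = -10241 / 22446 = -0.46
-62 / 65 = -0.95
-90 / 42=-15 / 7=-2.14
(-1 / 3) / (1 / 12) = -4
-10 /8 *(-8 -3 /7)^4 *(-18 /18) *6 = 181760415 /4802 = 37850.98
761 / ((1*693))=761 / 693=1.10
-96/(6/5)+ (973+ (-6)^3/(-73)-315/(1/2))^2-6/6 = 637383376/5329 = 119606.56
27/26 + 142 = 3719/26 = 143.04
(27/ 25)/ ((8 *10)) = 27/ 2000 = 0.01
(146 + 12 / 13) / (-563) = -1910 / 7319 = -0.26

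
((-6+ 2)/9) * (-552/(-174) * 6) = -736/87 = -8.46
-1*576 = -576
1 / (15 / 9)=3 / 5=0.60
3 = 3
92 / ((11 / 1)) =92 / 11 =8.36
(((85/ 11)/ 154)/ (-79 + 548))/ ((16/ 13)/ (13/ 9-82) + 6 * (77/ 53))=42459625/ 3453406596948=0.00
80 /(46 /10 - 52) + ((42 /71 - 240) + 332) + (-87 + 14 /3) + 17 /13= 2160854 /218751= 9.88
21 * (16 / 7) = 48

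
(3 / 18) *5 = 5 / 6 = 0.83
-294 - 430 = -724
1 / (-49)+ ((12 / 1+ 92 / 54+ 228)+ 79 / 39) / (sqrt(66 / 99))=-1 / 49+ 85549 *sqrt(6) / 702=298.49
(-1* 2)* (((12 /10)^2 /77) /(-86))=36 /82775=0.00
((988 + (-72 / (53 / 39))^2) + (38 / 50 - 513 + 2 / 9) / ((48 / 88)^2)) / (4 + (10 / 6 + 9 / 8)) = 94381382488 / 309060225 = 305.38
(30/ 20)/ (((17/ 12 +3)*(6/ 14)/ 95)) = 3990/ 53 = 75.28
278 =278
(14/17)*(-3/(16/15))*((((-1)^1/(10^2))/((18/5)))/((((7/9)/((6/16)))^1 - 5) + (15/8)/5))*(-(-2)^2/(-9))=-21/18734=-0.00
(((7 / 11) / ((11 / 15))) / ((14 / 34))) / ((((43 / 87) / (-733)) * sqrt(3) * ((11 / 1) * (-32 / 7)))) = 37943745 * sqrt(3) / 1831456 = 35.88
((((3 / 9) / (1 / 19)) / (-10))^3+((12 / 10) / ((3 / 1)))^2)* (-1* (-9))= -0.85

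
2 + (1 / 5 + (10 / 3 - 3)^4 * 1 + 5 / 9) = 1121 / 405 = 2.77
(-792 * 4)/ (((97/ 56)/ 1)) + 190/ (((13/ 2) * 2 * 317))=-1828.90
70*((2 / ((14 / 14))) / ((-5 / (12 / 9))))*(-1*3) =112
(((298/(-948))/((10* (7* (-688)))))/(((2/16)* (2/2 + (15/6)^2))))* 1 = 149/20687730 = 0.00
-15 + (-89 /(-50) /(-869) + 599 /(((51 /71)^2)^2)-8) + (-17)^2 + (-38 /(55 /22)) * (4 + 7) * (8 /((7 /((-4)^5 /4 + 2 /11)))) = 15108686012208401 /293947983450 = 51399.18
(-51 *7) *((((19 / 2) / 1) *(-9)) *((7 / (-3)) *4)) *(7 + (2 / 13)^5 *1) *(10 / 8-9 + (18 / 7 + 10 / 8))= 2908880698185 / 371293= 7834461.46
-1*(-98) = 98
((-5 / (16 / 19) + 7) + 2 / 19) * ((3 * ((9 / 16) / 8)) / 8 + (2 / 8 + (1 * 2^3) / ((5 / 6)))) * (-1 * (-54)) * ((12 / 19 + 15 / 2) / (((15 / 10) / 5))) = 49922523585 / 2957312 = 16881.05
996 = 996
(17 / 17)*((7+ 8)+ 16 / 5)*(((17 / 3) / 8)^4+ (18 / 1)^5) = 34390142.18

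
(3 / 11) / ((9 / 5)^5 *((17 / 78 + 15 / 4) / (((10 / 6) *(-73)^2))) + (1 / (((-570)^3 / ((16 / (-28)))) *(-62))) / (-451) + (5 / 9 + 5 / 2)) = 0.09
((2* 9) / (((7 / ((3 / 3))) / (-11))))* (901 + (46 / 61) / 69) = -1554630 / 61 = -25485.74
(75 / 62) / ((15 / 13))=65 / 62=1.05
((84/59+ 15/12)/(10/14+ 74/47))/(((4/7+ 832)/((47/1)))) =1453193/22035792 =0.07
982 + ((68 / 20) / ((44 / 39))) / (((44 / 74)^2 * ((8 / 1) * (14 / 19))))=11728341613 / 11925760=983.45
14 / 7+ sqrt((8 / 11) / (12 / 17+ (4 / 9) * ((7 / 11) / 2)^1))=6 * sqrt(12121) / 713+ 2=2.93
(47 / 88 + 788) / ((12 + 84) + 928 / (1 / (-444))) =-9913 / 5178624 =-0.00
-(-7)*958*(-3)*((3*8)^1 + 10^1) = -684012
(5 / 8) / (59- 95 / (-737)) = 3685 / 348624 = 0.01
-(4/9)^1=-0.44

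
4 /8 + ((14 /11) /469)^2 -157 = -170011889 /1086338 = -156.50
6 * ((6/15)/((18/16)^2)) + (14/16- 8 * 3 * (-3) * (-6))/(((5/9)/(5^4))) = -523814827/1080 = -485013.73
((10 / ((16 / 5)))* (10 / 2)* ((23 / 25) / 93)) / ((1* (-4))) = -115 / 2976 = -0.04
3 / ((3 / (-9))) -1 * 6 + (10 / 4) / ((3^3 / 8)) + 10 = -115 / 27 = -4.26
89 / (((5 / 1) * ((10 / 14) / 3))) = 1869 / 25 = 74.76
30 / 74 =15 / 37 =0.41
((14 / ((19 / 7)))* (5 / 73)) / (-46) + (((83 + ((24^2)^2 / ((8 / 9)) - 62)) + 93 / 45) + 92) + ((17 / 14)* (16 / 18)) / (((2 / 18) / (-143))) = 1245965689337 / 3349605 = 371973.92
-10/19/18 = -5/171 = -0.03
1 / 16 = 0.06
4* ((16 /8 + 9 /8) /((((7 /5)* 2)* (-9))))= -125 /252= -0.50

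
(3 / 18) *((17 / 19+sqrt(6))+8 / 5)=sqrt(6) / 6+79 / 190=0.82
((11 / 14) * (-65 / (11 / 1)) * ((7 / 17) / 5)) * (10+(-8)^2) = -481 / 17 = -28.29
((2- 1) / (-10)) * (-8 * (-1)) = -4 / 5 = -0.80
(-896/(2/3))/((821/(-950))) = 1276800/821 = 1555.18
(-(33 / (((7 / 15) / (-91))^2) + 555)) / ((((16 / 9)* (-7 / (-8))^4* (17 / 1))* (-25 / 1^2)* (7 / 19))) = 32044032 / 4165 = 7693.65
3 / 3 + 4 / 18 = 11 / 9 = 1.22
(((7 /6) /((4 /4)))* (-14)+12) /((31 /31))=-13 /3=-4.33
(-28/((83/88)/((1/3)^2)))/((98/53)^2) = -247192/256221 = -0.96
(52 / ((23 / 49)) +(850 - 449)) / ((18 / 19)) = 223649 / 414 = 540.21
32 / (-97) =-32 / 97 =-0.33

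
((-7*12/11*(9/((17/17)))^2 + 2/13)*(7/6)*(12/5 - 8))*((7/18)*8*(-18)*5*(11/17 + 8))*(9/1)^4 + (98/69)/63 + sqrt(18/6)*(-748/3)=-96888324501194926/1509651 - 748*sqrt(3)/3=-64179287234.70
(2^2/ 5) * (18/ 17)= 72/ 85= 0.85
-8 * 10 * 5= -400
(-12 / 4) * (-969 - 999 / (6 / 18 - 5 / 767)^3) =37748310008553 / 425259008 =88765.46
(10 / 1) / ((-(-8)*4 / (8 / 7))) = 5 / 14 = 0.36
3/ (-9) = -1/ 3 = -0.33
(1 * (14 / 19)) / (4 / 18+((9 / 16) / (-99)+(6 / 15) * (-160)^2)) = 22176 / 308189557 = 0.00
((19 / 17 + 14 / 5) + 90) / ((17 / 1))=7983 / 1445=5.52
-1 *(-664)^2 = -440896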